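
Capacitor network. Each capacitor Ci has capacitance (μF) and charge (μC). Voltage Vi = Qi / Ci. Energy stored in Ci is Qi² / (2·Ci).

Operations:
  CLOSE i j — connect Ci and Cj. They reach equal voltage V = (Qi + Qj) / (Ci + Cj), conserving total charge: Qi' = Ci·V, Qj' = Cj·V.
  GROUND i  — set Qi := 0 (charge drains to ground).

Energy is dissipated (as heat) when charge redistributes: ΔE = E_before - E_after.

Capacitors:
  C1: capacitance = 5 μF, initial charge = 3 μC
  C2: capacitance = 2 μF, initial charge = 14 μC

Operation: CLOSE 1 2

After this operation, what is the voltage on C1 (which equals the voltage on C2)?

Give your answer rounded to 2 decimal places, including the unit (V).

Answer: 2.43 V

Derivation:
Initial: C1(5μF, Q=3μC, V=0.60V), C2(2μF, Q=14μC, V=7.00V)
Op 1: CLOSE 1-2: Q_total=17.00, C_total=7.00, V=2.43; Q1=12.14, Q2=4.86; dissipated=29.257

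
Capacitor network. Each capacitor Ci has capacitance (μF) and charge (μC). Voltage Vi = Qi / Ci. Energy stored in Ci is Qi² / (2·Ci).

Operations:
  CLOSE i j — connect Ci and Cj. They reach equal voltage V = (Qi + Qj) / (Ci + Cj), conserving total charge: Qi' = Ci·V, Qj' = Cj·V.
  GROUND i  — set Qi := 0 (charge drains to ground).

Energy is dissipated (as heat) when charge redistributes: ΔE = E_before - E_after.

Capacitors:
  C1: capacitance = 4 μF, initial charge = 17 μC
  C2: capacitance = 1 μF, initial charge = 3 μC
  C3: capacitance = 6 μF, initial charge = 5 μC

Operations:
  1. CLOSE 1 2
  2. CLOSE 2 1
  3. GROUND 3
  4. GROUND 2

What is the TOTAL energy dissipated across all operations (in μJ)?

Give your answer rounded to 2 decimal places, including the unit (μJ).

Initial: C1(4μF, Q=17μC, V=4.25V), C2(1μF, Q=3μC, V=3.00V), C3(6μF, Q=5μC, V=0.83V)
Op 1: CLOSE 1-2: Q_total=20.00, C_total=5.00, V=4.00; Q1=16.00, Q2=4.00; dissipated=0.625
Op 2: CLOSE 2-1: Q_total=20.00, C_total=5.00, V=4.00; Q2=4.00, Q1=16.00; dissipated=0.000
Op 3: GROUND 3: Q3=0; energy lost=2.083
Op 4: GROUND 2: Q2=0; energy lost=8.000
Total dissipated: 10.708 μJ

Answer: 10.71 μJ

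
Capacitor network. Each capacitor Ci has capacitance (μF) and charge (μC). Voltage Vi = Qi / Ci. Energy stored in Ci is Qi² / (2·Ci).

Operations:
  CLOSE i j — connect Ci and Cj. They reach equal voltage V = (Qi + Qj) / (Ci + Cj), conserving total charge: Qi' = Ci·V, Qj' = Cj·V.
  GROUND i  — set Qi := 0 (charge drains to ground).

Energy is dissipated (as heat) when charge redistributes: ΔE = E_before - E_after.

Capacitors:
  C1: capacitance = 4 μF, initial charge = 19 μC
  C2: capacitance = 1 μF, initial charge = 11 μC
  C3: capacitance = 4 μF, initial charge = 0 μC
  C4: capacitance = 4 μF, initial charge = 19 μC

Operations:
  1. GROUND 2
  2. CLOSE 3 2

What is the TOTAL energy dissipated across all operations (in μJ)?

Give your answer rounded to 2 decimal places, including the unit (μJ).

Answer: 60.50 μJ

Derivation:
Initial: C1(4μF, Q=19μC, V=4.75V), C2(1μF, Q=11μC, V=11.00V), C3(4μF, Q=0μC, V=0.00V), C4(4μF, Q=19μC, V=4.75V)
Op 1: GROUND 2: Q2=0; energy lost=60.500
Op 2: CLOSE 3-2: Q_total=0.00, C_total=5.00, V=0.00; Q3=0.00, Q2=0.00; dissipated=0.000
Total dissipated: 60.500 μJ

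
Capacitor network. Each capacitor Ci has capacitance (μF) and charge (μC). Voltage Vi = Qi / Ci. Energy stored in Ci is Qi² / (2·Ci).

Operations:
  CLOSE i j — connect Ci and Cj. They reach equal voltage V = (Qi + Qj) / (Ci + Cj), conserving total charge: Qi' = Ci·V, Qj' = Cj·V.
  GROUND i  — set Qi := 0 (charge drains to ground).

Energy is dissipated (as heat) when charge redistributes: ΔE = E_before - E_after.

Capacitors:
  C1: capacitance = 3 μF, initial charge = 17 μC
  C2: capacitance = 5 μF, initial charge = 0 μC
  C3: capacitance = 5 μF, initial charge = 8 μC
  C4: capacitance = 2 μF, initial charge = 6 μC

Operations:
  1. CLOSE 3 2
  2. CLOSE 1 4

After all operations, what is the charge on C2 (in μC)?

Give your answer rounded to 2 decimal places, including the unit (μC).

Initial: C1(3μF, Q=17μC, V=5.67V), C2(5μF, Q=0μC, V=0.00V), C3(5μF, Q=8μC, V=1.60V), C4(2μF, Q=6μC, V=3.00V)
Op 1: CLOSE 3-2: Q_total=8.00, C_total=10.00, V=0.80; Q3=4.00, Q2=4.00; dissipated=3.200
Op 2: CLOSE 1-4: Q_total=23.00, C_total=5.00, V=4.60; Q1=13.80, Q4=9.20; dissipated=4.267
Final charges: Q1=13.80, Q2=4.00, Q3=4.00, Q4=9.20

Answer: 4.00 μC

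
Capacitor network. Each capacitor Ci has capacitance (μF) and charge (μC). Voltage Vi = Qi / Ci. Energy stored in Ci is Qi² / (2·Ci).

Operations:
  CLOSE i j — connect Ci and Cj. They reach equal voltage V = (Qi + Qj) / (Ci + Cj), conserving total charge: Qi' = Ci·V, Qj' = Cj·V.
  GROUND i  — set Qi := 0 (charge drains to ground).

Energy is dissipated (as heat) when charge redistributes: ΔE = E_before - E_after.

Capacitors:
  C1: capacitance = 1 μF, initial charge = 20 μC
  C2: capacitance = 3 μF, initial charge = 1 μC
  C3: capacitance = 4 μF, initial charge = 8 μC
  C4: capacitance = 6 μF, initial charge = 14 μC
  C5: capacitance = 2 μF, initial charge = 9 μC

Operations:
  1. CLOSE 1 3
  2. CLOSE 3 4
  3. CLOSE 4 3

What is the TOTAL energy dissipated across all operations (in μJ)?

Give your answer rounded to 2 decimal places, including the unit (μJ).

Initial: C1(1μF, Q=20μC, V=20.00V), C2(3μF, Q=1μC, V=0.33V), C3(4μF, Q=8μC, V=2.00V), C4(6μF, Q=14μC, V=2.33V), C5(2μF, Q=9μC, V=4.50V)
Op 1: CLOSE 1-3: Q_total=28.00, C_total=5.00, V=5.60; Q1=5.60, Q3=22.40; dissipated=129.600
Op 2: CLOSE 3-4: Q_total=36.40, C_total=10.00, V=3.64; Q3=14.56, Q4=21.84; dissipated=12.805
Op 3: CLOSE 4-3: Q_total=36.40, C_total=10.00, V=3.64; Q4=21.84, Q3=14.56; dissipated=0.000
Total dissipated: 142.405 μJ

Answer: 142.41 μJ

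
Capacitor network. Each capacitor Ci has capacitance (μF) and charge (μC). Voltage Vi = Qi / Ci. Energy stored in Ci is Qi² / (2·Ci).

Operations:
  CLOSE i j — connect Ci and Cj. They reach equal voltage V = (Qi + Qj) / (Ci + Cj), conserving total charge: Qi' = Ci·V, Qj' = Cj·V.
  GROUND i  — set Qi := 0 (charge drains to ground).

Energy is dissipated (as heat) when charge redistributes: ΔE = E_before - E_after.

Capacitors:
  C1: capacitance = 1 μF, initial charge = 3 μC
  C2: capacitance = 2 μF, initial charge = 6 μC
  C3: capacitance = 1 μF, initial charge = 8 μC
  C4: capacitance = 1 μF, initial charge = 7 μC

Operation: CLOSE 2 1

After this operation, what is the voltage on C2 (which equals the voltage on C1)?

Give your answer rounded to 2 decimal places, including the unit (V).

Answer: 3.00 V

Derivation:
Initial: C1(1μF, Q=3μC, V=3.00V), C2(2μF, Q=6μC, V=3.00V), C3(1μF, Q=8μC, V=8.00V), C4(1μF, Q=7μC, V=7.00V)
Op 1: CLOSE 2-1: Q_total=9.00, C_total=3.00, V=3.00; Q2=6.00, Q1=3.00; dissipated=0.000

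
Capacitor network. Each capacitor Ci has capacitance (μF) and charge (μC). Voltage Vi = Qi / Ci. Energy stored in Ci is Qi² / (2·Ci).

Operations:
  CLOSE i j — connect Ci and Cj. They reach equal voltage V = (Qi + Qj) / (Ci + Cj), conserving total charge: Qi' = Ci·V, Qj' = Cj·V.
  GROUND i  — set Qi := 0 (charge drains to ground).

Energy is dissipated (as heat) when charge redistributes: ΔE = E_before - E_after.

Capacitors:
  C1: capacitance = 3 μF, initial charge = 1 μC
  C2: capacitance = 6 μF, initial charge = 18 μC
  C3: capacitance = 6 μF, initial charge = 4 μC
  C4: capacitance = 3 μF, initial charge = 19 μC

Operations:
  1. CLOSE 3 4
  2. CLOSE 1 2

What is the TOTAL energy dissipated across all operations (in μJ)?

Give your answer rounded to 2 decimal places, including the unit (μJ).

Initial: C1(3μF, Q=1μC, V=0.33V), C2(6μF, Q=18μC, V=3.00V), C3(6μF, Q=4μC, V=0.67V), C4(3μF, Q=19μC, V=6.33V)
Op 1: CLOSE 3-4: Q_total=23.00, C_total=9.00, V=2.56; Q3=15.33, Q4=7.67; dissipated=32.111
Op 2: CLOSE 1-2: Q_total=19.00, C_total=9.00, V=2.11; Q1=6.33, Q2=12.67; dissipated=7.111
Total dissipated: 39.222 μJ

Answer: 39.22 μJ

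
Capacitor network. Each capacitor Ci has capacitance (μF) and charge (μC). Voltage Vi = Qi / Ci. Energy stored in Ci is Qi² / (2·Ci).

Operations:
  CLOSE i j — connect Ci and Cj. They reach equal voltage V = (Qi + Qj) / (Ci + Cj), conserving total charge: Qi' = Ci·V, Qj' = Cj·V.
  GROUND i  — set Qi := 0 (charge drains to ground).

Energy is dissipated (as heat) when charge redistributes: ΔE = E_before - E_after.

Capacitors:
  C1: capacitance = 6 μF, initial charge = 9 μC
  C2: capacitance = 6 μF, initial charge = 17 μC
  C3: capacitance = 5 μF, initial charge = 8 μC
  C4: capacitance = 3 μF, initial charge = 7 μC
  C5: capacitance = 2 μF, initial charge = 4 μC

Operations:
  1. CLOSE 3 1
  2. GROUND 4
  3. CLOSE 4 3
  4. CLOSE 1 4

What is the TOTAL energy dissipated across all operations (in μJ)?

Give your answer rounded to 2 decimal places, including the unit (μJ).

Initial: C1(6μF, Q=9μC, V=1.50V), C2(6μF, Q=17μC, V=2.83V), C3(5μF, Q=8μC, V=1.60V), C4(3μF, Q=7μC, V=2.33V), C5(2μF, Q=4μC, V=2.00V)
Op 1: CLOSE 3-1: Q_total=17.00, C_total=11.00, V=1.55; Q3=7.73, Q1=9.27; dissipated=0.014
Op 2: GROUND 4: Q4=0; energy lost=8.167
Op 3: CLOSE 4-3: Q_total=7.73, C_total=8.00, V=0.97; Q4=2.90, Q3=4.83; dissipated=2.239
Op 4: CLOSE 1-4: Q_total=12.17, C_total=9.00, V=1.35; Q1=8.11, Q4=4.06; dissipated=0.336
Total dissipated: 10.755 μJ

Answer: 10.76 μJ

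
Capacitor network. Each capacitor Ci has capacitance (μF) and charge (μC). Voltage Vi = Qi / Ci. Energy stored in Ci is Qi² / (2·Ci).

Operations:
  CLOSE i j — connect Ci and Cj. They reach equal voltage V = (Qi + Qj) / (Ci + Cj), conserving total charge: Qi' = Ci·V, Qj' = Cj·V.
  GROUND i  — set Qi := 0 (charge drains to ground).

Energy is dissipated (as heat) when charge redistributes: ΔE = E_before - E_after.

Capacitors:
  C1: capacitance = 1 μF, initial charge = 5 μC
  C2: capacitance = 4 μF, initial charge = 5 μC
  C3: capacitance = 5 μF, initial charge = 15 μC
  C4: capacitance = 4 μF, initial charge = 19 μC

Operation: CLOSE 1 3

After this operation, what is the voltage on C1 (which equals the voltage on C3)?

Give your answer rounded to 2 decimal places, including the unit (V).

Initial: C1(1μF, Q=5μC, V=5.00V), C2(4μF, Q=5μC, V=1.25V), C3(5μF, Q=15μC, V=3.00V), C4(4μF, Q=19μC, V=4.75V)
Op 1: CLOSE 1-3: Q_total=20.00, C_total=6.00, V=3.33; Q1=3.33, Q3=16.67; dissipated=1.667

Answer: 3.33 V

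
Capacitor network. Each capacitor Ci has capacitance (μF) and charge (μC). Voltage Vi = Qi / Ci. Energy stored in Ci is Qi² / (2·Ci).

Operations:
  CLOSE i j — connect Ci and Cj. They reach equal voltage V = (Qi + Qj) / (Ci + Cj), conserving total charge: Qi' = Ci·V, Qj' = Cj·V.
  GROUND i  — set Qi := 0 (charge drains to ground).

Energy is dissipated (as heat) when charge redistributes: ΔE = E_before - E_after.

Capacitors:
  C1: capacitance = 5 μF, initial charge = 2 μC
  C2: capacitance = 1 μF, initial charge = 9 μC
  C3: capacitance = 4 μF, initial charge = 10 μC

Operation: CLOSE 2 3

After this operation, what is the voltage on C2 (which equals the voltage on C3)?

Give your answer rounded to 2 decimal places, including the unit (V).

Answer: 3.80 V

Derivation:
Initial: C1(5μF, Q=2μC, V=0.40V), C2(1μF, Q=9μC, V=9.00V), C3(4μF, Q=10μC, V=2.50V)
Op 1: CLOSE 2-3: Q_total=19.00, C_total=5.00, V=3.80; Q2=3.80, Q3=15.20; dissipated=16.900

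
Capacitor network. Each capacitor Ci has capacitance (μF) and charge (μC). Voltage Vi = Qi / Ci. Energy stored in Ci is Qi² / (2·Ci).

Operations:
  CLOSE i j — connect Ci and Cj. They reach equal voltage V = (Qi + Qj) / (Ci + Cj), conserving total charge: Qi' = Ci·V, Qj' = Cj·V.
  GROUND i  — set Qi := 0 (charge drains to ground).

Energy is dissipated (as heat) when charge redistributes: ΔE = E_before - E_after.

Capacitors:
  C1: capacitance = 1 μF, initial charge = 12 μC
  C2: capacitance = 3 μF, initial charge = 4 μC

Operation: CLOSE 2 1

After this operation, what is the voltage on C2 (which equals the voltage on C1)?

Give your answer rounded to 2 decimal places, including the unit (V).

Initial: C1(1μF, Q=12μC, V=12.00V), C2(3μF, Q=4μC, V=1.33V)
Op 1: CLOSE 2-1: Q_total=16.00, C_total=4.00, V=4.00; Q2=12.00, Q1=4.00; dissipated=42.667

Answer: 4.00 V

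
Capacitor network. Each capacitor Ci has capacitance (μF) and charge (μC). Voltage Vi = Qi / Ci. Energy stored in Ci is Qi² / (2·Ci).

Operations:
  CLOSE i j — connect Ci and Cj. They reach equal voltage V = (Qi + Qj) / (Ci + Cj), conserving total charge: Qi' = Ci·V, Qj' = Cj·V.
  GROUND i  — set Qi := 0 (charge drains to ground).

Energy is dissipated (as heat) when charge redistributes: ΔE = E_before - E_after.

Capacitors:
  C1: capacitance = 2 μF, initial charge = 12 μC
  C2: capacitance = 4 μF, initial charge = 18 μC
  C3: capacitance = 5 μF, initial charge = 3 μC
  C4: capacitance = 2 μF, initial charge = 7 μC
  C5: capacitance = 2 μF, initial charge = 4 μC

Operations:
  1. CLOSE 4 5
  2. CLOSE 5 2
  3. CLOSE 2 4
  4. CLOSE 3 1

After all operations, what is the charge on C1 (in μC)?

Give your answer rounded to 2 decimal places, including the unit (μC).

Answer: 4.29 μC

Derivation:
Initial: C1(2μF, Q=12μC, V=6.00V), C2(4μF, Q=18μC, V=4.50V), C3(5μF, Q=3μC, V=0.60V), C4(2μF, Q=7μC, V=3.50V), C5(2μF, Q=4μC, V=2.00V)
Op 1: CLOSE 4-5: Q_total=11.00, C_total=4.00, V=2.75; Q4=5.50, Q5=5.50; dissipated=1.125
Op 2: CLOSE 5-2: Q_total=23.50, C_total=6.00, V=3.92; Q5=7.83, Q2=15.67; dissipated=2.042
Op 3: CLOSE 2-4: Q_total=21.17, C_total=6.00, V=3.53; Q2=14.11, Q4=7.06; dissipated=0.907
Op 4: CLOSE 3-1: Q_total=15.00, C_total=7.00, V=2.14; Q3=10.71, Q1=4.29; dissipated=20.829
Final charges: Q1=4.29, Q2=14.11, Q3=10.71, Q4=7.06, Q5=7.83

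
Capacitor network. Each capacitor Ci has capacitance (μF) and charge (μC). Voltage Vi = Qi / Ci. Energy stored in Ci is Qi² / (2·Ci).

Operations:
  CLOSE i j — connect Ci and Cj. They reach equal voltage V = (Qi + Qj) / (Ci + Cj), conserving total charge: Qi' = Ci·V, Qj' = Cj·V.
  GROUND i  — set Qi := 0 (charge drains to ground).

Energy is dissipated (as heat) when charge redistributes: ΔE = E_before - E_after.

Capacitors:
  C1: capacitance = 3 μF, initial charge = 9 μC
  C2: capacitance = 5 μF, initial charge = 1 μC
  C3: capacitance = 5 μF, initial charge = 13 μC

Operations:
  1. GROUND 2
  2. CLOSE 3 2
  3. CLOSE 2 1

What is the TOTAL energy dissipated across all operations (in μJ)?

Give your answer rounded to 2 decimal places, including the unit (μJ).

Initial: C1(3μF, Q=9μC, V=3.00V), C2(5μF, Q=1μC, V=0.20V), C3(5μF, Q=13μC, V=2.60V)
Op 1: GROUND 2: Q2=0; energy lost=0.100
Op 2: CLOSE 3-2: Q_total=13.00, C_total=10.00, V=1.30; Q3=6.50, Q2=6.50; dissipated=8.450
Op 3: CLOSE 2-1: Q_total=15.50, C_total=8.00, V=1.94; Q2=9.69, Q1=5.81; dissipated=2.709
Total dissipated: 11.259 μJ

Answer: 11.26 μJ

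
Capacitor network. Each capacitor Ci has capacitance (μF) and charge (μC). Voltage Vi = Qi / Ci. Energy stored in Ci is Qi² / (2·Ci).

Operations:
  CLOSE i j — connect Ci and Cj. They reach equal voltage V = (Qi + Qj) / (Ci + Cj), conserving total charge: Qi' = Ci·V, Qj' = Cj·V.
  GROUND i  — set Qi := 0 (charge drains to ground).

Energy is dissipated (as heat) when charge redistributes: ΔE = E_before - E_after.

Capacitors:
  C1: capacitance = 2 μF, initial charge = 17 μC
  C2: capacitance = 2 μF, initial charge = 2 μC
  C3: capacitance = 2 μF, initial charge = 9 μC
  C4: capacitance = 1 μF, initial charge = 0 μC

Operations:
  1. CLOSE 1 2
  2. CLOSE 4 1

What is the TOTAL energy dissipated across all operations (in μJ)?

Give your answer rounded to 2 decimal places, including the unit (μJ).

Answer: 35.65 μJ

Derivation:
Initial: C1(2μF, Q=17μC, V=8.50V), C2(2μF, Q=2μC, V=1.00V), C3(2μF, Q=9μC, V=4.50V), C4(1μF, Q=0μC, V=0.00V)
Op 1: CLOSE 1-2: Q_total=19.00, C_total=4.00, V=4.75; Q1=9.50, Q2=9.50; dissipated=28.125
Op 2: CLOSE 4-1: Q_total=9.50, C_total=3.00, V=3.17; Q4=3.17, Q1=6.33; dissipated=7.521
Total dissipated: 35.646 μJ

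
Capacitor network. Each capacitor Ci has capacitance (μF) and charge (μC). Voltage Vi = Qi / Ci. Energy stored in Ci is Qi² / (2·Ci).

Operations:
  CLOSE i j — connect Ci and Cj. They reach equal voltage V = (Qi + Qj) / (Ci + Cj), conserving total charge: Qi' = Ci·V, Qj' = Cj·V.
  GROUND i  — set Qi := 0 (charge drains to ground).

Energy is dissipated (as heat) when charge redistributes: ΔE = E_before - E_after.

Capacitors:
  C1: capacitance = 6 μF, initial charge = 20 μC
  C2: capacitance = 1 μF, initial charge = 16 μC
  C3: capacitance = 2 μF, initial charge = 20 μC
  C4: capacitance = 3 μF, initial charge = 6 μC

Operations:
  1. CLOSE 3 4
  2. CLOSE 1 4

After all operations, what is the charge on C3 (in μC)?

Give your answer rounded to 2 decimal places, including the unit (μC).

Answer: 10.40 μC

Derivation:
Initial: C1(6μF, Q=20μC, V=3.33V), C2(1μF, Q=16μC, V=16.00V), C3(2μF, Q=20μC, V=10.00V), C4(3μF, Q=6μC, V=2.00V)
Op 1: CLOSE 3-4: Q_total=26.00, C_total=5.00, V=5.20; Q3=10.40, Q4=15.60; dissipated=38.400
Op 2: CLOSE 1-4: Q_total=35.60, C_total=9.00, V=3.96; Q1=23.73, Q4=11.87; dissipated=3.484
Final charges: Q1=23.73, Q2=16.00, Q3=10.40, Q4=11.87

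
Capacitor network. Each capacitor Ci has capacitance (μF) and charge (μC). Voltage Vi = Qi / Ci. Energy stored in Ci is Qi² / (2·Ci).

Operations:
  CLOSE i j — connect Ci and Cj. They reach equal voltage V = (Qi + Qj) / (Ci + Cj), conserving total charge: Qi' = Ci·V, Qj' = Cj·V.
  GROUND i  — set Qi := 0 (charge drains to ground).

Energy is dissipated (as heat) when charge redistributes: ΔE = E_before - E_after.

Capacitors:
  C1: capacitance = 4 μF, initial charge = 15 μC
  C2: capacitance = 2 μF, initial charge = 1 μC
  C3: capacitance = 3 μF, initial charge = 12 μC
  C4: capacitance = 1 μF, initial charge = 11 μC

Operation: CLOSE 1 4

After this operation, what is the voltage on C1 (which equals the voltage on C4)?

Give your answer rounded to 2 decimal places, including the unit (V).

Answer: 5.20 V

Derivation:
Initial: C1(4μF, Q=15μC, V=3.75V), C2(2μF, Q=1μC, V=0.50V), C3(3μF, Q=12μC, V=4.00V), C4(1μF, Q=11μC, V=11.00V)
Op 1: CLOSE 1-4: Q_total=26.00, C_total=5.00, V=5.20; Q1=20.80, Q4=5.20; dissipated=21.025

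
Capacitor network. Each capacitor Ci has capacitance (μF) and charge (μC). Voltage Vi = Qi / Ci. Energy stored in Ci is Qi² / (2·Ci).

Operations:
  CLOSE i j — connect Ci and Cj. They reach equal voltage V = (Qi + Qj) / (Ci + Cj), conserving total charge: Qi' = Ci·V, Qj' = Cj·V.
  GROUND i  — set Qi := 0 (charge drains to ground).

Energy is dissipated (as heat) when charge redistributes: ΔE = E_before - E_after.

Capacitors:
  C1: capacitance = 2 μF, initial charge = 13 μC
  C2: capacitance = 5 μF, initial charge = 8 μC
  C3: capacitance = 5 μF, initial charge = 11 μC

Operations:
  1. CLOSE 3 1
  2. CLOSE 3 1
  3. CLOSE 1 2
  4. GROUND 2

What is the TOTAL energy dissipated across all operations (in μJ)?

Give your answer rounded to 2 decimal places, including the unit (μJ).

Initial: C1(2μF, Q=13μC, V=6.50V), C2(5μF, Q=8μC, V=1.60V), C3(5μF, Q=11μC, V=2.20V)
Op 1: CLOSE 3-1: Q_total=24.00, C_total=7.00, V=3.43; Q3=17.14, Q1=6.86; dissipated=13.207
Op 2: CLOSE 3-1: Q_total=24.00, C_total=7.00, V=3.43; Q3=17.14, Q1=6.86; dissipated=0.000
Op 3: CLOSE 1-2: Q_total=14.86, C_total=7.00, V=2.12; Q1=4.24, Q2=10.61; dissipated=2.388
Op 4: GROUND 2: Q2=0; energy lost=11.262
Total dissipated: 26.857 μJ

Answer: 26.86 μJ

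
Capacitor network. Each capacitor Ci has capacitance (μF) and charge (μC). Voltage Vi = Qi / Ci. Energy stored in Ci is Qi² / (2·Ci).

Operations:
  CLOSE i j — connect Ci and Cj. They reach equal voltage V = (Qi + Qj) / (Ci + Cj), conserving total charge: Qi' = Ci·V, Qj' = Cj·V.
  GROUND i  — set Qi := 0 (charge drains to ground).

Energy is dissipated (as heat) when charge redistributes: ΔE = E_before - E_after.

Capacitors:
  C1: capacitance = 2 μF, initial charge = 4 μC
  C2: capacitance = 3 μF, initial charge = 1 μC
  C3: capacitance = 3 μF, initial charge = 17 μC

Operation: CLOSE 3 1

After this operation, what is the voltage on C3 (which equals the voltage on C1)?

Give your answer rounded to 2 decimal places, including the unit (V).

Answer: 4.20 V

Derivation:
Initial: C1(2μF, Q=4μC, V=2.00V), C2(3μF, Q=1μC, V=0.33V), C3(3μF, Q=17μC, V=5.67V)
Op 1: CLOSE 3-1: Q_total=21.00, C_total=5.00, V=4.20; Q3=12.60, Q1=8.40; dissipated=8.067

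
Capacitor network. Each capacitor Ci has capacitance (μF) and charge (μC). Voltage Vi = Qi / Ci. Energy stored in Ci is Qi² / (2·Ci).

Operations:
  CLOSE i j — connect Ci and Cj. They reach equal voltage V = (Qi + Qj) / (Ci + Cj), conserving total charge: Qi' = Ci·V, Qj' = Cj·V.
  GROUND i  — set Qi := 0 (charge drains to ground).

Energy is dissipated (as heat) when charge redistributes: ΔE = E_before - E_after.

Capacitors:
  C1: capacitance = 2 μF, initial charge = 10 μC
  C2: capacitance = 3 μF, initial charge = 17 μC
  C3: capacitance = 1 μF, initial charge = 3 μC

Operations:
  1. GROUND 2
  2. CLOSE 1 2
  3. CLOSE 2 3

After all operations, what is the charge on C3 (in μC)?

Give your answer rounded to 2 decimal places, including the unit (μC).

Answer: 2.25 μC

Derivation:
Initial: C1(2μF, Q=10μC, V=5.00V), C2(3μF, Q=17μC, V=5.67V), C3(1μF, Q=3μC, V=3.00V)
Op 1: GROUND 2: Q2=0; energy lost=48.167
Op 2: CLOSE 1-2: Q_total=10.00, C_total=5.00, V=2.00; Q1=4.00, Q2=6.00; dissipated=15.000
Op 3: CLOSE 2-3: Q_total=9.00, C_total=4.00, V=2.25; Q2=6.75, Q3=2.25; dissipated=0.375
Final charges: Q1=4.00, Q2=6.75, Q3=2.25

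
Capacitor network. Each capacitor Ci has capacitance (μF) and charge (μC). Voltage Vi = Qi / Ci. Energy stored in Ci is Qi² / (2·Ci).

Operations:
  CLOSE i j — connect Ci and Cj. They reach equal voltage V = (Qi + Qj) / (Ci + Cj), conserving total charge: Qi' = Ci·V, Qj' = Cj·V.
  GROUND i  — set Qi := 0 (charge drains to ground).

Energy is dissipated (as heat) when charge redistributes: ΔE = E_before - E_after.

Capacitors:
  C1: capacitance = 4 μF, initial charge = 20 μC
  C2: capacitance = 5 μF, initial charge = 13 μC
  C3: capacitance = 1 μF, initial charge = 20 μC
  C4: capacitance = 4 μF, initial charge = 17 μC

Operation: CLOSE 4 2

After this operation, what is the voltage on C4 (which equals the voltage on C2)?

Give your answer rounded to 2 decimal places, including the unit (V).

Answer: 3.33 V

Derivation:
Initial: C1(4μF, Q=20μC, V=5.00V), C2(5μF, Q=13μC, V=2.60V), C3(1μF, Q=20μC, V=20.00V), C4(4μF, Q=17μC, V=4.25V)
Op 1: CLOSE 4-2: Q_total=30.00, C_total=9.00, V=3.33; Q4=13.33, Q2=16.67; dissipated=3.025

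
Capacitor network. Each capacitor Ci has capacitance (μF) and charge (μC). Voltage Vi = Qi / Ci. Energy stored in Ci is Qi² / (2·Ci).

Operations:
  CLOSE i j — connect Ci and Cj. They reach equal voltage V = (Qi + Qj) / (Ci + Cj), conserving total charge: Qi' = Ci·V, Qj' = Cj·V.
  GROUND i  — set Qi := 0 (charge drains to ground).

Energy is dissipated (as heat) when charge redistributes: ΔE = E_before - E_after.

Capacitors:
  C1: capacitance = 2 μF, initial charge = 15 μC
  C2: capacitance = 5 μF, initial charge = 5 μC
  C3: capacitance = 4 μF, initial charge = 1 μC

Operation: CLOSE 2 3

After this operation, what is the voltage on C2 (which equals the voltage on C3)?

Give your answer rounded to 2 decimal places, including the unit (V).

Initial: C1(2μF, Q=15μC, V=7.50V), C2(5μF, Q=5μC, V=1.00V), C3(4μF, Q=1μC, V=0.25V)
Op 1: CLOSE 2-3: Q_total=6.00, C_total=9.00, V=0.67; Q2=3.33, Q3=2.67; dissipated=0.625

Answer: 0.67 V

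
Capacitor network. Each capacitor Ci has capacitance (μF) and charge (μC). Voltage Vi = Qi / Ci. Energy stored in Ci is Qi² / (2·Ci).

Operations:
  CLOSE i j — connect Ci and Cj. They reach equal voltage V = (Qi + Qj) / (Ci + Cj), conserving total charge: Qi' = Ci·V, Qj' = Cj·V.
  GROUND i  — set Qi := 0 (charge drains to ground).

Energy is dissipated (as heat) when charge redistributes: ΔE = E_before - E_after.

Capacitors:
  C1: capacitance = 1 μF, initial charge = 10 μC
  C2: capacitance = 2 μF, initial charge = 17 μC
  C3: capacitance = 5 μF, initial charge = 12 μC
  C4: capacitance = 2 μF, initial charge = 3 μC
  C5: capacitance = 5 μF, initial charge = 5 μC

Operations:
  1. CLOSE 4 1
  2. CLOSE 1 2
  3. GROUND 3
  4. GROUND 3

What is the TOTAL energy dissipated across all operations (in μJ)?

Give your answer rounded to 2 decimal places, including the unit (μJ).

Initial: C1(1μF, Q=10μC, V=10.00V), C2(2μF, Q=17μC, V=8.50V), C3(5μF, Q=12μC, V=2.40V), C4(2μF, Q=3μC, V=1.50V), C5(5μF, Q=5μC, V=1.00V)
Op 1: CLOSE 4-1: Q_total=13.00, C_total=3.00, V=4.33; Q4=8.67, Q1=4.33; dissipated=24.083
Op 2: CLOSE 1-2: Q_total=21.33, C_total=3.00, V=7.11; Q1=7.11, Q2=14.22; dissipated=5.787
Op 3: GROUND 3: Q3=0; energy lost=14.400
Op 4: GROUND 3: Q3=0; energy lost=0.000
Total dissipated: 44.270 μJ

Answer: 44.27 μJ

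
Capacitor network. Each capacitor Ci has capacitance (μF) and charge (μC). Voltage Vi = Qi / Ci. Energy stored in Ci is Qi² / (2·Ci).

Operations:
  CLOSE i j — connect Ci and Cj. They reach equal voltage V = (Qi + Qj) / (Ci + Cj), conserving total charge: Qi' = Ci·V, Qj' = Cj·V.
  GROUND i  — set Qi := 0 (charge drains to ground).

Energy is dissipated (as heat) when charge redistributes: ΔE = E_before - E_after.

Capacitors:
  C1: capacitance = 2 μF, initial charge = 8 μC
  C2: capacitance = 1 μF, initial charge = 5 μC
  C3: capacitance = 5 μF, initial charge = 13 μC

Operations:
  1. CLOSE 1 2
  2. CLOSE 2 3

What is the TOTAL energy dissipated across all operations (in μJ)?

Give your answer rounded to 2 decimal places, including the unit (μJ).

Answer: 1.59 μJ

Derivation:
Initial: C1(2μF, Q=8μC, V=4.00V), C2(1μF, Q=5μC, V=5.00V), C3(5μF, Q=13μC, V=2.60V)
Op 1: CLOSE 1-2: Q_total=13.00, C_total=3.00, V=4.33; Q1=8.67, Q2=4.33; dissipated=0.333
Op 2: CLOSE 2-3: Q_total=17.33, C_total=6.00, V=2.89; Q2=2.89, Q3=14.44; dissipated=1.252
Total dissipated: 1.585 μJ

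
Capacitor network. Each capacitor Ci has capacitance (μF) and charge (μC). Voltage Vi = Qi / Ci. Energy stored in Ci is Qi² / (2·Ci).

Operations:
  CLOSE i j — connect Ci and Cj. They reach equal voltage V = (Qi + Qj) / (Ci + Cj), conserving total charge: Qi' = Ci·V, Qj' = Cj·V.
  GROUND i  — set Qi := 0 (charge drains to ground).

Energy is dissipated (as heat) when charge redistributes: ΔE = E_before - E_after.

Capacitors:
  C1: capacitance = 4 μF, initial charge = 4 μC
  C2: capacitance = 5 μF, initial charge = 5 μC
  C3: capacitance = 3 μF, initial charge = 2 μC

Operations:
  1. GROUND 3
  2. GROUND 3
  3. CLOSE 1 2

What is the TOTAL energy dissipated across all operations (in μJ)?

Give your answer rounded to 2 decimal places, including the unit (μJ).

Initial: C1(4μF, Q=4μC, V=1.00V), C2(5μF, Q=5μC, V=1.00V), C3(3μF, Q=2μC, V=0.67V)
Op 1: GROUND 3: Q3=0; energy lost=0.667
Op 2: GROUND 3: Q3=0; energy lost=0.000
Op 3: CLOSE 1-2: Q_total=9.00, C_total=9.00, V=1.00; Q1=4.00, Q2=5.00; dissipated=0.000
Total dissipated: 0.667 μJ

Answer: 0.67 μJ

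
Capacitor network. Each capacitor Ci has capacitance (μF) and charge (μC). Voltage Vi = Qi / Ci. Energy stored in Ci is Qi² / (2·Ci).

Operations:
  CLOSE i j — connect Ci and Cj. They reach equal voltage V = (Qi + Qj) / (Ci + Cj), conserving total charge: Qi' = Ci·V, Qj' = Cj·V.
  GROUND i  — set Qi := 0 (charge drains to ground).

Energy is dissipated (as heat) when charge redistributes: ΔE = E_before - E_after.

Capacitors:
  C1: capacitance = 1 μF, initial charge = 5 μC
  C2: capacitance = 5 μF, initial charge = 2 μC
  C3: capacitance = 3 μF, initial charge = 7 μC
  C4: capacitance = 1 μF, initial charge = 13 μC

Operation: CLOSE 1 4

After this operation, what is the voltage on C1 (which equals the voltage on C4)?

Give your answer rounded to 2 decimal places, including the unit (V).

Answer: 9.00 V

Derivation:
Initial: C1(1μF, Q=5μC, V=5.00V), C2(5μF, Q=2μC, V=0.40V), C3(3μF, Q=7μC, V=2.33V), C4(1μF, Q=13μC, V=13.00V)
Op 1: CLOSE 1-4: Q_total=18.00, C_total=2.00, V=9.00; Q1=9.00, Q4=9.00; dissipated=16.000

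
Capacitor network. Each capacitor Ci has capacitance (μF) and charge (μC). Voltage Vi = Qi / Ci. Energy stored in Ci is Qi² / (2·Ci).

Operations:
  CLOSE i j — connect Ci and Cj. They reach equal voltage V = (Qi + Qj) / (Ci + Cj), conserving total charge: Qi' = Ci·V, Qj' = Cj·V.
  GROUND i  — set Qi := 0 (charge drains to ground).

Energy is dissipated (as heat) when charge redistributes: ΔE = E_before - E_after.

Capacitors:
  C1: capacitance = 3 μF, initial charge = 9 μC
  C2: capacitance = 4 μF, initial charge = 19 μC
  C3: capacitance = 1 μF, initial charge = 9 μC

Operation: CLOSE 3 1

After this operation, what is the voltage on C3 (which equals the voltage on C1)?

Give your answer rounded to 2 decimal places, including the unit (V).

Answer: 4.50 V

Derivation:
Initial: C1(3μF, Q=9μC, V=3.00V), C2(4μF, Q=19μC, V=4.75V), C3(1μF, Q=9μC, V=9.00V)
Op 1: CLOSE 3-1: Q_total=18.00, C_total=4.00, V=4.50; Q3=4.50, Q1=13.50; dissipated=13.500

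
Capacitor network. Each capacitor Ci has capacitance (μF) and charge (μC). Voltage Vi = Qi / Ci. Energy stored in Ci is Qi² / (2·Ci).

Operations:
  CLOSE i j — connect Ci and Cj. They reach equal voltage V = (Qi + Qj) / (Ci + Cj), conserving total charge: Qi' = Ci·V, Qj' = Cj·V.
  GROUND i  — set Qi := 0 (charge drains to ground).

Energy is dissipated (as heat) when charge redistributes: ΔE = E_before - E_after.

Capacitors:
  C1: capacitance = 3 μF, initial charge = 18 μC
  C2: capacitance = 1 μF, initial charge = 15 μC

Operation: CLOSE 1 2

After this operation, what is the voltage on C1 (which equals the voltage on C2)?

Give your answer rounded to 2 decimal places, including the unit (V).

Answer: 8.25 V

Derivation:
Initial: C1(3μF, Q=18μC, V=6.00V), C2(1μF, Q=15μC, V=15.00V)
Op 1: CLOSE 1-2: Q_total=33.00, C_total=4.00, V=8.25; Q1=24.75, Q2=8.25; dissipated=30.375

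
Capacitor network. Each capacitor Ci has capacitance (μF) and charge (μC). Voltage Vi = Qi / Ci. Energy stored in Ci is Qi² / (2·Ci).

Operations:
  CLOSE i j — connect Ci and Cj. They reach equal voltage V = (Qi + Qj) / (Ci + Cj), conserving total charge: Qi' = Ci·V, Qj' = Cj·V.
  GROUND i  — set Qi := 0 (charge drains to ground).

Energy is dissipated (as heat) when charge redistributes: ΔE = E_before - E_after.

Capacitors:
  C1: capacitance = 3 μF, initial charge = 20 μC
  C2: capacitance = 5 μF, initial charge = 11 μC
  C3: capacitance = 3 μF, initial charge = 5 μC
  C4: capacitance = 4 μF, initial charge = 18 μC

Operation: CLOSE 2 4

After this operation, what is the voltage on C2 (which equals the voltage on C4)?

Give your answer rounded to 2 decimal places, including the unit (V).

Answer: 3.22 V

Derivation:
Initial: C1(3μF, Q=20μC, V=6.67V), C2(5μF, Q=11μC, V=2.20V), C3(3μF, Q=5μC, V=1.67V), C4(4μF, Q=18μC, V=4.50V)
Op 1: CLOSE 2-4: Q_total=29.00, C_total=9.00, V=3.22; Q2=16.11, Q4=12.89; dissipated=5.878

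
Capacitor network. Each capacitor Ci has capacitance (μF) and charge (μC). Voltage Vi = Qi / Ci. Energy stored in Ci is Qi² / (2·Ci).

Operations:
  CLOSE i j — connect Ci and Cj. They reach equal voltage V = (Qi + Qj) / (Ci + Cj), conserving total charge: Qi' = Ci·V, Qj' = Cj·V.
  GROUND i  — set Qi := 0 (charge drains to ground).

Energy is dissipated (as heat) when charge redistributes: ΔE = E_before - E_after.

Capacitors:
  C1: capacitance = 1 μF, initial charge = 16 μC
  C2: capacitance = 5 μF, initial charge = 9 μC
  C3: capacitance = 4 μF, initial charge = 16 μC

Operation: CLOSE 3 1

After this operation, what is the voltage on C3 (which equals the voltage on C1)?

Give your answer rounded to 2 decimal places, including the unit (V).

Answer: 6.40 V

Derivation:
Initial: C1(1μF, Q=16μC, V=16.00V), C2(5μF, Q=9μC, V=1.80V), C3(4μF, Q=16μC, V=4.00V)
Op 1: CLOSE 3-1: Q_total=32.00, C_total=5.00, V=6.40; Q3=25.60, Q1=6.40; dissipated=57.600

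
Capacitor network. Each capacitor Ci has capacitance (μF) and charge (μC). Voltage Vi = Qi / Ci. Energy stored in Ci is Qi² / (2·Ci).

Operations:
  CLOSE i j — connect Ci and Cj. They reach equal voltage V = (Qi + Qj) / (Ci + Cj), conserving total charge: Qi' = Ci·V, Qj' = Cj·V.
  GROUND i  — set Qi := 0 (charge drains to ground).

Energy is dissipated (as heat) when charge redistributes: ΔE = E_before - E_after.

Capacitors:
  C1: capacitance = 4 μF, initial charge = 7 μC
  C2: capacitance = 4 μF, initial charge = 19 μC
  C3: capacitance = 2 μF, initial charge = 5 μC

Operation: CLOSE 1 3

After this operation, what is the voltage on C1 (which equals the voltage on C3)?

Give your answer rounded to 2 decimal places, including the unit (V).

Answer: 2.00 V

Derivation:
Initial: C1(4μF, Q=7μC, V=1.75V), C2(4μF, Q=19μC, V=4.75V), C3(2μF, Q=5μC, V=2.50V)
Op 1: CLOSE 1-3: Q_total=12.00, C_total=6.00, V=2.00; Q1=8.00, Q3=4.00; dissipated=0.375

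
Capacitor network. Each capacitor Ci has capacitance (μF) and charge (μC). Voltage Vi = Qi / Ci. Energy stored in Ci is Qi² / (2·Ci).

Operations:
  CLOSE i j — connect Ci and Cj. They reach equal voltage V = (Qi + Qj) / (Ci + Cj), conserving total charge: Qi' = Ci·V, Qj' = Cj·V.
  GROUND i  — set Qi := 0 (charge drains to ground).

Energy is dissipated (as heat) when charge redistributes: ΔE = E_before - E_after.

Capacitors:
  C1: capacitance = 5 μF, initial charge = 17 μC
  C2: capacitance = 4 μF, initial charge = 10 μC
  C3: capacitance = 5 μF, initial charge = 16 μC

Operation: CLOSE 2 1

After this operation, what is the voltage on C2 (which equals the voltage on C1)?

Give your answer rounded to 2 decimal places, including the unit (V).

Answer: 3.00 V

Derivation:
Initial: C1(5μF, Q=17μC, V=3.40V), C2(4μF, Q=10μC, V=2.50V), C3(5μF, Q=16μC, V=3.20V)
Op 1: CLOSE 2-1: Q_total=27.00, C_total=9.00, V=3.00; Q2=12.00, Q1=15.00; dissipated=0.900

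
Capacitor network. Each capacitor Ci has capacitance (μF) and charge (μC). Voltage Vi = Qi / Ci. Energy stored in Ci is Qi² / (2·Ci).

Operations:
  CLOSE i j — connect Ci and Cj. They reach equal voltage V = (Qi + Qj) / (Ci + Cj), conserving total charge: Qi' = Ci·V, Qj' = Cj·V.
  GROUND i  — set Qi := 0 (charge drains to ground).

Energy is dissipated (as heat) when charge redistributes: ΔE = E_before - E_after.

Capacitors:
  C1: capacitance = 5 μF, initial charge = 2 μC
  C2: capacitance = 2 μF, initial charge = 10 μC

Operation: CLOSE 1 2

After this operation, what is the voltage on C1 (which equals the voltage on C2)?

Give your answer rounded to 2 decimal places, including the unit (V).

Answer: 1.71 V

Derivation:
Initial: C1(5μF, Q=2μC, V=0.40V), C2(2μF, Q=10μC, V=5.00V)
Op 1: CLOSE 1-2: Q_total=12.00, C_total=7.00, V=1.71; Q1=8.57, Q2=3.43; dissipated=15.114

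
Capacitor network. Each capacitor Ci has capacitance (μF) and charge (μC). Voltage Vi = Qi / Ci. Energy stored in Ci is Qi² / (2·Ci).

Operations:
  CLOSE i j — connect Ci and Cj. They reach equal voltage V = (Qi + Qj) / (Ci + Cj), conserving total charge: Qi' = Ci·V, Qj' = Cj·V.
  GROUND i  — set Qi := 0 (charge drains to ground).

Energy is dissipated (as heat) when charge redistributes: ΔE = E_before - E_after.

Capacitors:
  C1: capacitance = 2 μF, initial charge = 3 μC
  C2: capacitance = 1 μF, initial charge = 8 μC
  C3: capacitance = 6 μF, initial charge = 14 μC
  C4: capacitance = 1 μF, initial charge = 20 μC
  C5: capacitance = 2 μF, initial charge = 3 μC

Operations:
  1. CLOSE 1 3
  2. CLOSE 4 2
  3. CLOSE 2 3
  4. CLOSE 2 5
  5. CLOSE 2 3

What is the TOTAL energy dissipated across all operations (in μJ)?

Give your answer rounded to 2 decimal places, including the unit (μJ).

Answer: 99.78 μJ

Derivation:
Initial: C1(2μF, Q=3μC, V=1.50V), C2(1μF, Q=8μC, V=8.00V), C3(6μF, Q=14μC, V=2.33V), C4(1μF, Q=20μC, V=20.00V), C5(2μF, Q=3μC, V=1.50V)
Op 1: CLOSE 1-3: Q_total=17.00, C_total=8.00, V=2.12; Q1=4.25, Q3=12.75; dissipated=0.521
Op 2: CLOSE 4-2: Q_total=28.00, C_total=2.00, V=14.00; Q4=14.00, Q2=14.00; dissipated=36.000
Op 3: CLOSE 2-3: Q_total=26.75, C_total=7.00, V=3.82; Q2=3.82, Q3=22.93; dissipated=60.435
Op 4: CLOSE 2-5: Q_total=6.82, C_total=3.00, V=2.27; Q2=2.27, Q5=4.55; dissipated=1.796
Op 5: CLOSE 2-3: Q_total=25.20, C_total=7.00, V=3.60; Q2=3.60, Q3=21.60; dissipated=1.026
Total dissipated: 99.779 μJ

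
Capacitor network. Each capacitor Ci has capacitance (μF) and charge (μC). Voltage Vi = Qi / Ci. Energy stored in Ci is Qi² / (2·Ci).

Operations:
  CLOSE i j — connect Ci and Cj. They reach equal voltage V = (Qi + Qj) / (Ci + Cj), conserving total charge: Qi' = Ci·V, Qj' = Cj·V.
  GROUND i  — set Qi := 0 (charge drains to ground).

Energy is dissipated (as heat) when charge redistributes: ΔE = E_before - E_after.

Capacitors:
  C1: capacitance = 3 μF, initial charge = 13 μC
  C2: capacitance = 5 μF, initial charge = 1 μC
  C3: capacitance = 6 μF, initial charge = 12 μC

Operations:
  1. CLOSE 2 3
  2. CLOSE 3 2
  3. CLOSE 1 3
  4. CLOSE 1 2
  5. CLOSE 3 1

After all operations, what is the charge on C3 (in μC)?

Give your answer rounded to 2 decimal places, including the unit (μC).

Initial: C1(3μF, Q=13μC, V=4.33V), C2(5μF, Q=1μC, V=0.20V), C3(6μF, Q=12μC, V=2.00V)
Op 1: CLOSE 2-3: Q_total=13.00, C_total=11.00, V=1.18; Q2=5.91, Q3=7.09; dissipated=4.418
Op 2: CLOSE 3-2: Q_total=13.00, C_total=11.00, V=1.18; Q3=7.09, Q2=5.91; dissipated=0.000
Op 3: CLOSE 1-3: Q_total=20.09, C_total=9.00, V=2.23; Q1=6.70, Q3=13.39; dissipated=9.932
Op 4: CLOSE 1-2: Q_total=12.61, C_total=8.00, V=1.58; Q1=4.73, Q2=7.88; dissipated=1.035
Op 5: CLOSE 3-1: Q_total=18.12, C_total=9.00, V=2.01; Q3=12.08, Q1=6.04; dissipated=0.431
Final charges: Q1=6.04, Q2=7.88, Q3=12.08

Answer: 12.08 μC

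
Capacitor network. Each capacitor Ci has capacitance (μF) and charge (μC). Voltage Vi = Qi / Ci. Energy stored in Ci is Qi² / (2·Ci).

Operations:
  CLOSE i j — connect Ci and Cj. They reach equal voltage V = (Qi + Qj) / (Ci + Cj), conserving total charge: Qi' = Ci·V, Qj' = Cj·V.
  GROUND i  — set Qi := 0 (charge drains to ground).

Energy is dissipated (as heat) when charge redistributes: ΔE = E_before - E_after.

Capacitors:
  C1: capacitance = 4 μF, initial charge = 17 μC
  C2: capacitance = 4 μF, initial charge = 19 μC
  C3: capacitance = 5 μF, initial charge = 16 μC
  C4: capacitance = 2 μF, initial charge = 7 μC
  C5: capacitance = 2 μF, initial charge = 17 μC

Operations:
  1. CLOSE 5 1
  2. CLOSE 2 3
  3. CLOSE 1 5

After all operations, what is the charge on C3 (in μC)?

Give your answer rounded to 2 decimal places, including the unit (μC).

Answer: 19.44 μC

Derivation:
Initial: C1(4μF, Q=17μC, V=4.25V), C2(4μF, Q=19μC, V=4.75V), C3(5μF, Q=16μC, V=3.20V), C4(2μF, Q=7μC, V=3.50V), C5(2μF, Q=17μC, V=8.50V)
Op 1: CLOSE 5-1: Q_total=34.00, C_total=6.00, V=5.67; Q5=11.33, Q1=22.67; dissipated=12.042
Op 2: CLOSE 2-3: Q_total=35.00, C_total=9.00, V=3.89; Q2=15.56, Q3=19.44; dissipated=2.669
Op 3: CLOSE 1-5: Q_total=34.00, C_total=6.00, V=5.67; Q1=22.67, Q5=11.33; dissipated=0.000
Final charges: Q1=22.67, Q2=15.56, Q3=19.44, Q4=7.00, Q5=11.33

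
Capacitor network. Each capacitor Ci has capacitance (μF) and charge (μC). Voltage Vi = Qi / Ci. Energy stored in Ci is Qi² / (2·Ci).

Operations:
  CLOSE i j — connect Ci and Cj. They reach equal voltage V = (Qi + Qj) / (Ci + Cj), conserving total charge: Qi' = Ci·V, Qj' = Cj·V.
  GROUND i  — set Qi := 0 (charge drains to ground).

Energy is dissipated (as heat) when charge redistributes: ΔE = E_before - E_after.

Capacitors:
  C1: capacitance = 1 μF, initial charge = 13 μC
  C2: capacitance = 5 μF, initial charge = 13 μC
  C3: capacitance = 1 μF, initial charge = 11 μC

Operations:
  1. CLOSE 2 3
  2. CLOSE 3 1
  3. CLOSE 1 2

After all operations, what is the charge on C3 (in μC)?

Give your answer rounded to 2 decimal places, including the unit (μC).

Answer: 8.50 μC

Derivation:
Initial: C1(1μF, Q=13μC, V=13.00V), C2(5μF, Q=13μC, V=2.60V), C3(1μF, Q=11μC, V=11.00V)
Op 1: CLOSE 2-3: Q_total=24.00, C_total=6.00, V=4.00; Q2=20.00, Q3=4.00; dissipated=29.400
Op 2: CLOSE 3-1: Q_total=17.00, C_total=2.00, V=8.50; Q3=8.50, Q1=8.50; dissipated=20.250
Op 3: CLOSE 1-2: Q_total=28.50, C_total=6.00, V=4.75; Q1=4.75, Q2=23.75; dissipated=8.438
Final charges: Q1=4.75, Q2=23.75, Q3=8.50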